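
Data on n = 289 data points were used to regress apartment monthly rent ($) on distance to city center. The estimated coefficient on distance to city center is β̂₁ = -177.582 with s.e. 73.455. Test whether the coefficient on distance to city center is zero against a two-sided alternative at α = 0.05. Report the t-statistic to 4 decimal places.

t = -2.4176

H₀: β₁ = 0 vs H₁: β₁ ≠ 0.
t = (β̂₁ − β₁⁰)/SE = -177.582 / 73.455 = -2.4176.
df = n − 2 = 289 − 2 = 287.
Two-sided p ≈ 0.0162, which is < 0.05, so reject H₀.
There is evidence that distance to city center is associated with apartment monthly rent.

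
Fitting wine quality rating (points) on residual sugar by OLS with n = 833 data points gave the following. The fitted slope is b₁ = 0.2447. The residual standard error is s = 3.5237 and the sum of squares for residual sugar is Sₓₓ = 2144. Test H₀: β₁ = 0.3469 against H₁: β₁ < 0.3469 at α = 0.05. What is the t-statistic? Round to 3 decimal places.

SE(b₁) = s/√Sₓₓ = 3.5237/√2144 = 0.0761003.
t = (0.2447 − 0.3469) / 0.0761003 = -1.343.
df = n − 2 = 831.
One-sided p ≈ 0.0898, which is ≥ 0.05, so fail to reject H₀.
The data do not give significant evidence that the true slope on residual sugar is below 0.3469 points per unit.

t = -1.343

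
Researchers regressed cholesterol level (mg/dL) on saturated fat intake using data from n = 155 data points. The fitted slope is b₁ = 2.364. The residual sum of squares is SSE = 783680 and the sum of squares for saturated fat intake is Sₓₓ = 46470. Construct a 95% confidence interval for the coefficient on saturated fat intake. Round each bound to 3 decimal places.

(1.708, 3.020)

MSE = SSE/(n − 2) = 783680/153 = 5122.09.
SE(b₁) = √(MSE/Sₓₓ) = √(5122.09/46470) = 0.331999.
df = n − 2 = 153.
t* = t_{0.025, 153} = 1.97559.
Margin = t* × SE = 1.97559 × 0.331999 = 0.65589.
CI: 2.364 ± 0.65589 → (1.708, 3.020).
With 95% confidence, each one-unit increase in saturated fat intake is associated with a change of between 1.708 and 3.020 mg/dL in cholesterol level.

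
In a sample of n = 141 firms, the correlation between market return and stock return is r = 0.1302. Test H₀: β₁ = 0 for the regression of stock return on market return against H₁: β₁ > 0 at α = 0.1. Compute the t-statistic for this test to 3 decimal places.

t = 1.548

t = r·√(n − 2)/√(1 − r²) = 0.1302·√139/√0.983048 = 1.548.
df = n − 2 = 139.
One-sided p ≈ 0.0619, which is < 0.1, so reject H₀.
There is evidence of a linear association between market return and stock return.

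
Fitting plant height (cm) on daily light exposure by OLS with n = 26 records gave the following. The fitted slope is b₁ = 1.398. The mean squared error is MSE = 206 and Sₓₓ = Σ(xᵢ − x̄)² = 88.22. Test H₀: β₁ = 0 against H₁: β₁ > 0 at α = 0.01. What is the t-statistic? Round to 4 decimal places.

t = 0.9149

SE(b₁) = √(MSE/Sₓₓ) = √(206/88.22) = 1.52809.
t = 1.398 / 1.52809 = 0.9149.
df = n − 2 = 24.
One-sided p ≈ 0.1847, which is ≥ 0.01, so fail to reject H₀.
The data do not give significant evidence that the true slope on daily light exposure is positive.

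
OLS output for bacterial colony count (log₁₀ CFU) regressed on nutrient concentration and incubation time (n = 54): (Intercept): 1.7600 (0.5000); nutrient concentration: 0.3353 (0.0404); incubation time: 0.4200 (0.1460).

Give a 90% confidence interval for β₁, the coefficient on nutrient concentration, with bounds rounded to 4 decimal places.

(0.2676, 0.4030)

Read off: b = 0.3353, SE = 0.0404 for nutrient concentration.
df = n − k − 1 = 54 − 2 − 1 = 51.
t* = t_{0.05, 51} = 1.675285.
Margin = t* × SE = 1.675285 × 0.0404 = 0.067682.
CI: 0.3353 ± 0.067682 → (0.2676, 0.4030).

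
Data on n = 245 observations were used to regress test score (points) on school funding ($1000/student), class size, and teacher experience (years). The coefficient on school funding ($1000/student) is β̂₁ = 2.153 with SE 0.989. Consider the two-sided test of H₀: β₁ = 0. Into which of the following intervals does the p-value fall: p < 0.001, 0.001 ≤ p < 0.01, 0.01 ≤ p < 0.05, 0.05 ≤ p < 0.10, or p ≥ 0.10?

0.01 ≤ p < 0.05

t = 2.153 / 0.989 = 2.177.
df = n − k − 1 = 245 − 3 − 1 = 241.
Two-sided p = 2·P(T_{241} > |t|) ≈ 0.0305.
So 0.01 ≤ p < 0.05.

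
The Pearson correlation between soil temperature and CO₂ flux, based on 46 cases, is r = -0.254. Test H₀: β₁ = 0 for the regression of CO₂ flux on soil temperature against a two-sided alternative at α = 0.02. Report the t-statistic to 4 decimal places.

t = r·√(n − 2)/√(1 − r²) = -0.254·√44/√0.935484 = -1.7420.
df = n − 2 = 44.
Two-sided p ≈ 0.0885, which is ≥ 0.02, so fail to reject H₀.
The data do not give significant evidence of a linear association between soil temperature and CO₂ flux.

t = -1.7420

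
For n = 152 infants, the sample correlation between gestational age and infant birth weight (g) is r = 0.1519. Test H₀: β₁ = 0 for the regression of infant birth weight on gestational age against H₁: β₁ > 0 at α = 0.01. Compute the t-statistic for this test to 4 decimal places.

t = 1.8822

t = r·√(n − 2)/√(1 − r²) = 0.1519·√150/√0.976926 = 1.8822.
df = n − 2 = 150.
One-sided p ≈ 0.0309, which is ≥ 0.01, so fail to reject H₀.
The data do not give significant evidence of a linear association between gestational age and infant birth weight.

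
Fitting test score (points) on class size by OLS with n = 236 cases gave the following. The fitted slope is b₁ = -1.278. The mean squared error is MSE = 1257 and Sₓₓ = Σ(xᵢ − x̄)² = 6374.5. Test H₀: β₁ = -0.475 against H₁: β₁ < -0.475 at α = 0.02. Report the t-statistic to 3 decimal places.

t = -1.808

SE(b₁) = √(MSE/Sₓₓ) = √(1257/6374.5) = 0.444063.
t = (-1.278 − (-0.475)) / 0.444063 = -1.808.
df = n − 2 = 234.
One-sided p ≈ 0.0359, which is ≥ 0.02, so fail to reject H₀.
The data do not give significant evidence that the true slope on class size is below -0.475 points per unit.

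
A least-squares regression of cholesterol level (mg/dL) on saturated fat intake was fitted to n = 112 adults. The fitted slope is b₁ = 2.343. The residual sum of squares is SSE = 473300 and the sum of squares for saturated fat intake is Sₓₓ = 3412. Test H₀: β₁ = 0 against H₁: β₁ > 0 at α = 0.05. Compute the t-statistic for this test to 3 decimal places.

t = 2.086

MSE = SSE/(n − 2) = 473300/110 = 4302.73.
SE(b₁) = √(MSE/Sₓₓ) = √(4302.73/3412) = 1.12297.
t = 2.343 / 1.12297 = 2.086.
df = n − 2 = 110.
One-sided p ≈ 0.0196, which is < 0.05, so reject H₀.
There is evidence that the true slope on saturated fat intake is positive.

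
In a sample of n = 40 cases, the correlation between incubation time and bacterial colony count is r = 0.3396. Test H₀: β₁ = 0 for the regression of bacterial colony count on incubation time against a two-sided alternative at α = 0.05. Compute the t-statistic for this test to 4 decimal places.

t = r·√(n − 2)/√(1 − r²) = 0.3396·√38/√0.884672 = 2.2257.
df = n − 2 = 38.
Two-sided p ≈ 0.0320, which is < 0.05, so reject H₀.
There is evidence of a linear association between incubation time and bacterial colony count.

t = 2.2257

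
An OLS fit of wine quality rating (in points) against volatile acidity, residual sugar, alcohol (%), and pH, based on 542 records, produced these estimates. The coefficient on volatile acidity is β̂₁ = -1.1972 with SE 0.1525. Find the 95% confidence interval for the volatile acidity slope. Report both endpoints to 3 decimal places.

df = n − k − 1 = 542 − 4 − 1 = 537.
t* = t_{0.025, 537} = 1.964391.
Margin = t* × SE = 1.964391 × 0.1525 = 0.29957.
CI: -1.1972 ± 0.29957 → (-1.497, -0.898).
With 95% confidence, each one-unit increase in volatile acidity is associated with a change of between -1.497 and -0.898 points in wine quality rating, holding the other predictors fixed.

(-1.497, -0.898)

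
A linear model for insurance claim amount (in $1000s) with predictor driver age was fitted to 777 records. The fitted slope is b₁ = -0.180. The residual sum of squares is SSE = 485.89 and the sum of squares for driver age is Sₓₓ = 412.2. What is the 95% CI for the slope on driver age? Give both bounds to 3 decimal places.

(-0.257, -0.103)

MSE = SSE/(n − 2) = 485.89/775 = 0.626955.
SE(b₁) = √(MSE/Sₓₓ) = √(0.626955/412.2) = 0.039.
df = n − 2 = 775.
t* = t_{0.025, 775} = 1.96303.
Margin = t* × SE = 1.96303 × 0.039 = 0.07656.
CI: -0.180 ± 0.07656 → (-0.257, -0.103).
With 95% confidence, each one-unit increase in driver age is associated with a change of between -0.257 and -0.103 $1000s in insurance claim amount.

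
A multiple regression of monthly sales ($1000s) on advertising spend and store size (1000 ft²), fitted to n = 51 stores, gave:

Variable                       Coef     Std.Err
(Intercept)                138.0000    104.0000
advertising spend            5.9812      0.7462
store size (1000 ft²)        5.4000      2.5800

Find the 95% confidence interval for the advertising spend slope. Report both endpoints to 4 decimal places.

(4.4809, 7.4815)

Read off: b = 5.9812, SE = 0.7462 for advertising spend.
df = n − k − 1 = 51 − 2 − 1 = 48.
t* = t_{0.025, 48} = 2.010635.
Margin = t* × SE = 2.010635 × 0.7462 = 1.500336.
CI: 5.9812 ± 1.500336 → (4.4809, 7.4815).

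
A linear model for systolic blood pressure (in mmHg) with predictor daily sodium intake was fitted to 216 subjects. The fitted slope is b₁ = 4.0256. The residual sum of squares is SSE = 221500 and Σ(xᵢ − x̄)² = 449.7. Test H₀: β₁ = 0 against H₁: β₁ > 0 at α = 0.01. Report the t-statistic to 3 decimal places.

t = 2.653

MSE = SSE/(n − 2) = 221500/214 = 1035.05.
SE(b₁) = √(MSE/Sₓₓ) = √(1035.05/449.7) = 1.51712.
t = 4.0256 / 1.51712 = 2.653.
df = n − 2 = 214.
One-sided p ≈ 0.0043, which is < 0.01, so reject H₀.
There is evidence that the true slope on daily sodium intake is positive.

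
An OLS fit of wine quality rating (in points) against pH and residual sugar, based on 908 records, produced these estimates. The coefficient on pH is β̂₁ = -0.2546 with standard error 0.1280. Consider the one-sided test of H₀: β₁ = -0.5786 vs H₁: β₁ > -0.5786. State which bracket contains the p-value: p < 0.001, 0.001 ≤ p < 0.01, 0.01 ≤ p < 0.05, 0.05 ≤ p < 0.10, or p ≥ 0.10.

t = (-0.2546 − (-0.5786)) / 0.1280 = 2.531.
df = n − k − 1 = 908 − 2 − 1 = 905.
One-sided p = P(T_{905} > t) ≈ 0.0058.
So 0.001 ≤ p < 0.01.

0.001 ≤ p < 0.01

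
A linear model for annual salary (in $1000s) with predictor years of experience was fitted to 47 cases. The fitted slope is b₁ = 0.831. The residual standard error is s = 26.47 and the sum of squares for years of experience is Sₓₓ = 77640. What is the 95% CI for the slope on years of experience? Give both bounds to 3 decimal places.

(0.640, 1.022)

SE(b₁) = s/√Sₓₓ = 26.47/√77640 = 0.0949973.
df = n − 2 = 45.
t* = t_{0.025, 45} = 2.014103.
Margin = t* × SE = 2.014103 × 0.0949973 = 0.19133.
CI: 0.831 ± 0.19133 → (0.640, 1.022).
With 95% confidence, each one-unit increase in years of experience is associated with a change of between 0.640 and 1.022 $1000s in annual salary.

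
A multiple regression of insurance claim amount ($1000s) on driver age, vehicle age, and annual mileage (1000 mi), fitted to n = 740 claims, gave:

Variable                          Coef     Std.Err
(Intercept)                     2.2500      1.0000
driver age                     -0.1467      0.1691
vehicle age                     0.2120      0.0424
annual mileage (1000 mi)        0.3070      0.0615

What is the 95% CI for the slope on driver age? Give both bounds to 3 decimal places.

Read off: b = -0.1467, SE = 0.1691 for driver age.
df = n − k − 1 = 740 − 3 − 1 = 736.
t* = t_{0.025, 736} = 1.963192.
Margin = t* × SE = 1.963192 × 0.1691 = 0.33198.
CI: -0.1467 ± 0.33198 → (-0.479, 0.185).

(-0.479, 0.185)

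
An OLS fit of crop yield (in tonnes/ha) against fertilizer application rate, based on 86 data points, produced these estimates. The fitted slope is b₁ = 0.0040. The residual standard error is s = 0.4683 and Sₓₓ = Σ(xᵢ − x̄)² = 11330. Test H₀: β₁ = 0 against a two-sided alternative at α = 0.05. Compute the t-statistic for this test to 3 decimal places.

SE(b₁) = s/√Sₓₓ = 0.4683/√11330 = 0.00439956.
t = 0.0040 / 0.00439956 = 0.909.
df = n − 2 = 84.
Two-sided p ≈ 0.3659, which is ≥ 0.05, so fail to reject H₀.
The data do not give significant evidence of an association between fertilizer application rate and crop yield.

t = 0.909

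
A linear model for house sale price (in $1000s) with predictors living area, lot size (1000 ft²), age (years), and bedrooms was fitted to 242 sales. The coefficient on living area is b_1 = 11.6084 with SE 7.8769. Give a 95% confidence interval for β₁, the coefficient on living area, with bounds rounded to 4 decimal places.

df = n − k − 1 = 242 − 4 − 1 = 237.
t* = t_{0.025, 237} = 1.970024.
Margin = t* × SE = 1.970024 × 7.8769 = 15.517682.
CI: 11.6084 ± 15.517682 → (-3.9093, 27.1261).
With 95% confidence, each one-unit increase in living area is associated with a change of between -3.9093 and 27.1261 $1000s in house sale price, holding the other predictors fixed.

(-3.9093, 27.1261)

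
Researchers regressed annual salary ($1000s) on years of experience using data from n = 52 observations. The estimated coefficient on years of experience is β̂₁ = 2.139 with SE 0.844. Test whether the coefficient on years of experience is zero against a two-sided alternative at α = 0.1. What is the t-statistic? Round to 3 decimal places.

H₀: β₁ = 0 vs H₁: β₁ ≠ 0.
t = (β̂₁ − β₁⁰)/SE = 2.139 / 0.844 = 2.534.
df = n − 2 = 52 − 2 = 50.
Two-sided p ≈ 0.0144, which is < 0.1, so reject H₀.
There is evidence that years of experience is associated with annual salary.

t = 2.534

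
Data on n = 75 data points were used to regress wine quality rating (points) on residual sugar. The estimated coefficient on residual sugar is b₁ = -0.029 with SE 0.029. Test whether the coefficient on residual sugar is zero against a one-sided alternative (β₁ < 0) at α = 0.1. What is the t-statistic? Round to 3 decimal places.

H₀: β₁ = 0 vs H₁: β₁ < 0.
t = (b₁ − β₁⁰)/SE = -0.029 / 0.029 = -1.000.
df = n − 2 = 75 − 2 = 73.
One-sided p ≈ 0.1603, which is ≥ 0.1, so fail to reject H₀.
The data do not give significant evidence that the true slope on residual sugar is negative.

t = -1.000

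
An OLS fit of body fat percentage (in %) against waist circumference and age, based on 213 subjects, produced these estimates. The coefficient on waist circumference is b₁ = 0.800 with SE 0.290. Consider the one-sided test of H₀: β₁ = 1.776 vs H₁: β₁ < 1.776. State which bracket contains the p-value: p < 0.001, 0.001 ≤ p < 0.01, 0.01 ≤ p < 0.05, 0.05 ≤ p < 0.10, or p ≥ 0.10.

t = (0.800 − 1.776) / 0.290 = -3.366.
df = n − k − 1 = 213 − 2 − 1 = 210.
One-sided p = P(T_{210} < t) ≈ 0.0005.
So p < 0.001.

p < 0.001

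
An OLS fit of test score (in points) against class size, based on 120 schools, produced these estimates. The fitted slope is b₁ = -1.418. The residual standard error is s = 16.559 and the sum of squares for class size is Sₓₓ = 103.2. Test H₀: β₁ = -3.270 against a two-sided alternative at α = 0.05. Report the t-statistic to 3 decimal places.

SE(b₁) = s/√Sₓₓ = 16.559/√103.2 = 1.63002.
t = (-1.418 − (-3.270)) / 1.63002 = 1.136.
df = n − 2 = 118.
Two-sided p ≈ 0.2582, which is ≥ 0.05, so fail to reject H₀.
The data are consistent with a true slope of -3.270 points per unit of class size.

t = 1.136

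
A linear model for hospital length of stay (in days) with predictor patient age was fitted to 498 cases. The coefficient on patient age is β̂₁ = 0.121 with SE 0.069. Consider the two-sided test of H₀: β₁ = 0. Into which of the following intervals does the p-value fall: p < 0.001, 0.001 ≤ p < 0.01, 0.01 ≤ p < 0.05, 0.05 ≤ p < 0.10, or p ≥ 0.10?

t = 0.121 / 0.069 = 1.754.
df = n − 2 = 498 − 2 = 496.
Two-sided p = 2·P(T_{496} > |t|) ≈ 0.0801.
So 0.05 ≤ p < 0.10.

0.05 ≤ p < 0.10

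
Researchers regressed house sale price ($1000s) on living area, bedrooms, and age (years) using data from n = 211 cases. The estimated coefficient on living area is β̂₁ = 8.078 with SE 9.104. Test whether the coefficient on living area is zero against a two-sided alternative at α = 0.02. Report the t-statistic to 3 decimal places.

t = 0.887

H₀: β₁ = 0 vs H₁: β₁ ≠ 0.
t = (β̂₁ − β₁⁰)/SE = 8.078 / 9.104 = 0.887.
df = n − k − 1 = 211 − 3 − 1 = 207.
Two-sided p ≈ 0.3759, which is ≥ 0.02, so fail to reject H₀.
The data do not give significant evidence of an association between living area and house sale price, after adjusting for the other predictors.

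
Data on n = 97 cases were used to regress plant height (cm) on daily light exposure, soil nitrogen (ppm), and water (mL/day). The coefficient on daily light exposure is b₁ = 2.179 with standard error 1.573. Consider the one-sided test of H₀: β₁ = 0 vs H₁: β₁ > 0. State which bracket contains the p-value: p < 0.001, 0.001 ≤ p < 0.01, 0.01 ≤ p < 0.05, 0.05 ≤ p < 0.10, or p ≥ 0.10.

0.05 ≤ p < 0.10

t = 2.179 / 1.573 = 1.385.
df = n − k − 1 = 97 − 3 − 1 = 93.
One-sided p = P(T_{93} > t) ≈ 0.0846.
So 0.05 ≤ p < 0.10.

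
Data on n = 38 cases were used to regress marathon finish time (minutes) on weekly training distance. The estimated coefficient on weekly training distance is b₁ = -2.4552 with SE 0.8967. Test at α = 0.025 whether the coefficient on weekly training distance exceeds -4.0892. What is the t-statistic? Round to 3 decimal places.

t = 1.822

H₀: β₁ = -4.0892 vs H₁: β₁ > -4.0892.
t = (b₁ − β₁⁰)/SE = (-2.4552 − (-4.0892)) / 0.8967 = 1.822.
df = n − 2 = 38 − 2 = 36.
One-sided p ≈ 0.0384, which is ≥ 0.025, so fail to reject H₀.
The data do not give significant evidence that the true slope on weekly training distance exceeds -4.0892 minutes per unit.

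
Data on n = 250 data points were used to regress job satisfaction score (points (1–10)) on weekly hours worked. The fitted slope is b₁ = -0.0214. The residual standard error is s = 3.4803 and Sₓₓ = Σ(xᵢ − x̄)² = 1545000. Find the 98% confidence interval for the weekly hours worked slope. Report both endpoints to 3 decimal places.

SE(b₁) = s/√Sₓₓ = 3.4803/√1545000 = 0.00279996.
df = n − 2 = 248.
t* = t_{0.01, 248} = 2.341478.
Margin = t* × SE = 2.341478 × 0.00279996 = 0.00656.
CI: -0.0214 ± 0.00656 → (-0.028, -0.015).
With 98% confidence, each one-unit increase in weekly hours worked is associated with a change of between -0.028 and -0.015 points (1–10) in job satisfaction score.

(-0.028, -0.015)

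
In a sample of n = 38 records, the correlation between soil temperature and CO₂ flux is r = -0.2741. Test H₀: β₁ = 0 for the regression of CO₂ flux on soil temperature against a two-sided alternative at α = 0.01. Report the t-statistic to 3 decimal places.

t = r·√(n − 2)/√(1 − r²) = -0.2741·√36/√0.924869 = -1.710.
df = n − 2 = 36.
Two-sided p ≈ 0.0959, which is ≥ 0.01, so fail to reject H₀.
The data do not give significant evidence of a linear association between soil temperature and CO₂ flux.

t = -1.710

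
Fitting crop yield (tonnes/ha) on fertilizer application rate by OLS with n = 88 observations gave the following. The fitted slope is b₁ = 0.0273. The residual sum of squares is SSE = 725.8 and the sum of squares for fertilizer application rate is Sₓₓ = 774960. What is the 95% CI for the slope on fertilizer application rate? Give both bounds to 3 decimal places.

(0.021, 0.034)

MSE = SSE/(n − 2) = 725.8/86 = 8.43953.
SE(b₁) = √(MSE/Sₓₓ) = √(8.43953/774960) = 0.00330004.
df = n − 2 = 86.
t* = t_{0.025, 86} = 1.987934.
Margin = t* × SE = 1.987934 × 0.00330004 = 0.00656.
CI: 0.0273 ± 0.00656 → (0.021, 0.034).
With 95% confidence, each one-unit increase in fertilizer application rate is associated with a change of between 0.021 and 0.034 tonnes/ha in crop yield.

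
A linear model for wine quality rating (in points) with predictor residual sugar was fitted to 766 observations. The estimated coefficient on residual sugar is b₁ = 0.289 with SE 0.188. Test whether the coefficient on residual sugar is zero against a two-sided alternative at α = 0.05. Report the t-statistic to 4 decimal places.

t = 1.5372

H₀: β₁ = 0 vs H₁: β₁ ≠ 0.
t = (b₁ − β₁⁰)/SE = 0.289 / 0.188 = 1.5372.
df = n − 2 = 766 − 2 = 764.
Two-sided p ≈ 0.1247, which is ≥ 0.05, so fail to reject H₀.
The data do not give significant evidence of an association between residual sugar and wine quality rating.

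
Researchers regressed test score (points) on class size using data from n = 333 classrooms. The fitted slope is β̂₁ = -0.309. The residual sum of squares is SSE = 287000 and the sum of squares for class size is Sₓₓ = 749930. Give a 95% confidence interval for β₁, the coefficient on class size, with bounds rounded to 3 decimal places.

(-0.376, -0.242)

MSE = SSE/(n − 2) = 287000/331 = 867.069.
SE(β̂₁) = √(MSE/Sₓₓ) = √(867.069/749930) = 0.0340029.
df = n − 2 = 331.
t* = t_{0.025, 331} = 1.967157.
Margin = t* × SE = 1.967157 × 0.0340029 = 0.06689.
CI: -0.309 ± 0.06689 → (-0.376, -0.242).
With 95% confidence, each one-unit increase in class size is associated with a change of between -0.376 and -0.242 points in test score.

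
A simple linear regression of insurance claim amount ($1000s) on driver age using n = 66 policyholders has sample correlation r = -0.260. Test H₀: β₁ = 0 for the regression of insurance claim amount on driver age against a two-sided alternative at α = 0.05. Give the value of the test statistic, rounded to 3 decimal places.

t = r·√(n − 2)/√(1 − r²) = -0.260·√64/√0.9324 = -2.154.
df = n − 2 = 64.
Two-sided p ≈ 0.0350, which is < 0.05, so reject H₀.
There is evidence of a linear association between driver age and insurance claim amount.

t = -2.154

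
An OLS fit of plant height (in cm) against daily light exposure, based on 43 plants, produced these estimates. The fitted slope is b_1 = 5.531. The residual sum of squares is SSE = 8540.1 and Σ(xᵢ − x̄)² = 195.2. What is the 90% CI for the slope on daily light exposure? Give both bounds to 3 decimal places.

MSE = SSE/(n − 2) = 8540.1/41 = 208.295.
SE(b_1) = √(MSE/Sₓₓ) = √(208.295/195.2) = 1.033.
df = n − 2 = 41.
t* = t_{0.05, 41} = 1.682878.
Margin = t* × SE = 1.682878 × 1.033 = 1.73841.
CI: 5.531 ± 1.73841 → (3.793, 7.269).
With 90% confidence, each one-unit increase in daily light exposure is associated with a change of between 3.793 and 7.269 cm in plant height.

(3.793, 7.269)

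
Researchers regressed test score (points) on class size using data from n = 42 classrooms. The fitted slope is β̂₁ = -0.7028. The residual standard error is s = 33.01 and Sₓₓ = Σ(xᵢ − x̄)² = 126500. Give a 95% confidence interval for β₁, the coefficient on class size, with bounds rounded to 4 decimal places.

SE(β̂₁) = s/√Sₓₓ = 33.01/√126500 = 0.0928112.
df = n − 2 = 40.
t* = t_{0.025, 40} = 2.021075.
Margin = t* × SE = 2.021075 × 0.0928112 = 0.187578.
CI: -0.7028 ± 0.187578 → (-0.8904, -0.5152).
With 95% confidence, each one-unit increase in class size is associated with a change of between -0.8904 and -0.5152 points in test score.

(-0.8904, -0.5152)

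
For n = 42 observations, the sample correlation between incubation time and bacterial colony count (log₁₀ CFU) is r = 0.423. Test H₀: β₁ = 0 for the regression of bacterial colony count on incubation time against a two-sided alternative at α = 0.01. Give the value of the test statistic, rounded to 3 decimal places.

t = 2.952

t = r·√(n − 2)/√(1 − r²) = 0.423·√40/√0.821071 = 2.952.
df = n − 2 = 40.
Two-sided p ≈ 0.0053, which is < 0.01, so reject H₀.
There is evidence of a linear association between incubation time and bacterial colony count.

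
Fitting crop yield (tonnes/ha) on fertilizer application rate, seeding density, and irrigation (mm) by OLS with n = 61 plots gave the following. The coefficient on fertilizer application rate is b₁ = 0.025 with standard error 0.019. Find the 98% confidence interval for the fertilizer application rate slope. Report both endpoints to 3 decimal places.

(-0.020, 0.070)

df = n − k − 1 = 61 − 3 − 1 = 57.
t* = t_{0.01, 57} = 2.393568.
Margin = t* × SE = 2.393568 × 0.019 = 0.04548.
CI: 0.025 ± 0.04548 → (-0.020, 0.070).
With 98% confidence, each one-unit increase in fertilizer application rate is associated with a change of between -0.020 and 0.070 tonnes/ha in crop yield, holding the other predictors fixed.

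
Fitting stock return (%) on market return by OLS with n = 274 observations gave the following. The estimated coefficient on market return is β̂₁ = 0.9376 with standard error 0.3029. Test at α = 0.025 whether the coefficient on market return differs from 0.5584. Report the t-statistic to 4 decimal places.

H₀: β₁ = 0.5584 vs H₁: β₁ ≠ 0.5584.
t = (β̂₁ − β₁⁰)/SE = (0.9376 − 0.5584) / 0.3029 = 1.2519.
df = n − 2 = 274 − 2 = 272.
Two-sided p ≈ 0.2117, which is ≥ 0.025, so fail to reject H₀.
The data are consistent with a true slope of 0.5584 % per unit of market return.

t = 1.2519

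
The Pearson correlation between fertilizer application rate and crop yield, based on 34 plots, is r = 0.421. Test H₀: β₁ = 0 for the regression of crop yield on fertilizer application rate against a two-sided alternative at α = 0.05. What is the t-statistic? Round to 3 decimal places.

t = r·√(n − 2)/√(1 − r²) = 0.421·√32/√0.822759 = 2.626.
df = n − 2 = 32.
Two-sided p ≈ 0.0132, which is < 0.05, so reject H₀.
There is evidence of a linear association between fertilizer application rate and crop yield.

t = 2.626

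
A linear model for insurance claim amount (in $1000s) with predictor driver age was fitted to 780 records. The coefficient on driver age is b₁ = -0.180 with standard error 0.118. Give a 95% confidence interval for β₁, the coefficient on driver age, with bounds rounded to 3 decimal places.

(-0.412, 0.052)

df = n − 2 = 780 − 2 = 778.
t* = t_{0.025, 778} = 1.963018.
Margin = t* × SE = 1.963018 × 0.118 = 0.23164.
CI: -0.180 ± 0.23164 → (-0.412, 0.052).
With 95% confidence, each one-unit increase in driver age is associated with a change of between -0.412 and 0.052 $1000s in insurance claim amount.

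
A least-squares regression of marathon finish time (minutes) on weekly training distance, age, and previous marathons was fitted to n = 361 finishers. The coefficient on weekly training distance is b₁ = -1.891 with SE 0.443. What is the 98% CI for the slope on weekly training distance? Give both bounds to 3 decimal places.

(-2.926, -0.856)

df = n − k − 1 = 361 − 3 − 1 = 357.
t* = t_{0.01, 357} = 2.336838.
Margin = t* × SE = 2.336838 × 0.443 = 1.03522.
CI: -1.891 ± 1.03522 → (-2.926, -0.856).
With 98% confidence, each one-unit increase in weekly training distance is associated with a change of between -2.926 and -0.856 minutes in marathon finish time, holding the other predictors fixed.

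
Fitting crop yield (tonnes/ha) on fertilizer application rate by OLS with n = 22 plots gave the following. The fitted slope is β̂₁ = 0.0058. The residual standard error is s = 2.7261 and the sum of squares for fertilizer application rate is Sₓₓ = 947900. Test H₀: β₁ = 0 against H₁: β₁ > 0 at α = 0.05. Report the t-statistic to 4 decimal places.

t = 2.0714

SE(β̂₁) = s/√Sₓₓ = 2.7261/√947900 = 0.00280002.
t = 0.0058 / 0.00280002 = 2.0714.
df = n − 2 = 20.
One-sided p ≈ 0.0257, which is < 0.05, so reject H₀.
There is evidence that the true slope on fertilizer application rate is positive.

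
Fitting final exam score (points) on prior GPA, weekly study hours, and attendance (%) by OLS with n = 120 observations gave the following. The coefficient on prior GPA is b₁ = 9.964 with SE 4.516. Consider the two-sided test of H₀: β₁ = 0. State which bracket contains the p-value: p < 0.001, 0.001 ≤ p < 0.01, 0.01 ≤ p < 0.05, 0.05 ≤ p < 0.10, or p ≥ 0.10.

t = 9.964 / 4.516 = 2.206.
df = n − k − 1 = 120 − 3 − 1 = 116.
Two-sided p = 2·P(T_{116} > |t|) ≈ 0.0293.
So 0.01 ≤ p < 0.05.

0.01 ≤ p < 0.05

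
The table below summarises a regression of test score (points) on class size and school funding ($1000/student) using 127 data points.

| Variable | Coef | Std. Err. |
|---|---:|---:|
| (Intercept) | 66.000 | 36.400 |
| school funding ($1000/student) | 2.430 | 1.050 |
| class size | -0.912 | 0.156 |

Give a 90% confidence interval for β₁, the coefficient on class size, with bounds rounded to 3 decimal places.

(-1.171, -0.653)

Read off: b = -0.912, SE = 0.156 for class size.
df = n − k − 1 = 127 − 2 − 1 = 124.
t* = t_{0.05, 124} = 1.657235.
Margin = t* × SE = 1.657235 × 0.156 = 0.25853.
CI: -0.912 ± 0.25853 → (-1.171, -0.653).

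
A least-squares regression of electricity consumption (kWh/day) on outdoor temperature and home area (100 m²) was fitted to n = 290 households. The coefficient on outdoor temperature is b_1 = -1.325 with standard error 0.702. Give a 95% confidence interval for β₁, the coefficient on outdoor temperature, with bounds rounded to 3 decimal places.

df = n − k − 1 = 290 − 2 − 1 = 287.
t* = t_{0.025, 287} = 1.968264.
Margin = t* × SE = 1.968264 × 0.702 = 1.38172.
CI: -1.325 ± 1.38172 → (-2.707, 0.057).
With 95% confidence, each one-unit increase in outdoor temperature is associated with a change of between -2.707 and 0.057 kWh/day in electricity consumption, holding the other predictors fixed.

(-2.707, 0.057)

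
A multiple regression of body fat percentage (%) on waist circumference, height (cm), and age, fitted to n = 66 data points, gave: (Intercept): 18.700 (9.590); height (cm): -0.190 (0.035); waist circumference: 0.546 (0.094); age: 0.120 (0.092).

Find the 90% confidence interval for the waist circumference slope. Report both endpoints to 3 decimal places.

(0.389, 0.703)

Read off: b = 0.546, SE = 0.094 for waist circumference.
df = n − k − 1 = 66 − 3 − 1 = 62.
t* = t_{0.05, 62} = 1.669804.
Margin = t* × SE = 1.669804 × 0.094 = 0.15696.
CI: 0.546 ± 0.15696 → (0.389, 0.703).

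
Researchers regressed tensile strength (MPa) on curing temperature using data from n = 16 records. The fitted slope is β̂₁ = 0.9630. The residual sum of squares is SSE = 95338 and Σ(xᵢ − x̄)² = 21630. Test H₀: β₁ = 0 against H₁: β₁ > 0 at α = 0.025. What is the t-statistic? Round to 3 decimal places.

MSE = SSE/(n − 2) = 95338/14 = 6809.86.
SE(β̂₁) = √(MSE/Sₓₓ) = √(6809.86/21630) = 0.561101.
t = 0.9630 / 0.561101 = 1.716.
df = n − 2 = 14.
One-sided p ≈ 0.0541, which is ≥ 0.025, so fail to reject H₀.
The data do not give significant evidence that the true slope on curing temperature is positive.

t = 1.716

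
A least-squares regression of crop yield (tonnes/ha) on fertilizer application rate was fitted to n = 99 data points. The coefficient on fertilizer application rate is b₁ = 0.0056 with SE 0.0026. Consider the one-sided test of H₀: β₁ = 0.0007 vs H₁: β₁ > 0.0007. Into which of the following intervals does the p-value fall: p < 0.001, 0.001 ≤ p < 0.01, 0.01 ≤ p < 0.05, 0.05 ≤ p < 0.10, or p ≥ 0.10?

0.01 ≤ p < 0.05

t = (0.0056 − 0.0007) / 0.0026 = 1.885.
df = n − 2 = 99 − 2 = 97.
One-sided p = P(T_{97} > t) ≈ 0.0312.
So 0.01 ≤ p < 0.05.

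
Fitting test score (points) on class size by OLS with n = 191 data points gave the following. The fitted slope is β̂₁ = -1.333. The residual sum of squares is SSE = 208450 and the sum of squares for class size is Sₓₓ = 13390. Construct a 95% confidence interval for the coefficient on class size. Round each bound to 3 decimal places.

MSE = SSE/(n − 2) = 208450/189 = 1102.91.
SE(β̂₁) = √(MSE/Sₓₓ) = √(1102.91/13390) = 0.286999.
df = n − 2 = 189.
t* = t_{0.025, 189} = 1.972595.
Margin = t* × SE = 1.972595 × 0.286999 = 0.56613.
CI: -1.333 ± 0.56613 → (-1.899, -0.767).
With 95% confidence, each one-unit increase in class size is associated with a change of between -1.899 and -0.767 points in test score.

(-1.899, -0.767)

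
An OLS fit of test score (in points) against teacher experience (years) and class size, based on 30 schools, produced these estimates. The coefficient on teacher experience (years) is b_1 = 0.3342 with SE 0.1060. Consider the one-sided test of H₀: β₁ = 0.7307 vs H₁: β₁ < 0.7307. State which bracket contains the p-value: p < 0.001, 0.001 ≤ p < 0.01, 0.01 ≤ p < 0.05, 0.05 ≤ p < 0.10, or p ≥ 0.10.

t = (0.3342 − 0.7307) / 0.1060 = -3.741.
df = n − k − 1 = 30 − 2 − 1 = 27.
One-sided p = P(T_{27} < t) ≈ 0.0004.
So p < 0.001.

p < 0.001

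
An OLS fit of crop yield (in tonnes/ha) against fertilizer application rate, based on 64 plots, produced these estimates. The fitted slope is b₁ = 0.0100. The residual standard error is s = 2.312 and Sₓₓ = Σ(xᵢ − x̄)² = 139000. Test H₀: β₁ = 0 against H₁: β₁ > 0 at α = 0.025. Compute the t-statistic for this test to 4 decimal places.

SE(b₁) = s/√Sₓₓ = 2.312/√139000 = 0.00620127.
t = 0.0100 / 0.00620127 = 1.6126.
df = n − 2 = 62.
One-sided p ≈ 0.0560, which is ≥ 0.025, so fail to reject H₀.
The data do not give significant evidence that the true slope on fertilizer application rate is positive.

t = 1.6126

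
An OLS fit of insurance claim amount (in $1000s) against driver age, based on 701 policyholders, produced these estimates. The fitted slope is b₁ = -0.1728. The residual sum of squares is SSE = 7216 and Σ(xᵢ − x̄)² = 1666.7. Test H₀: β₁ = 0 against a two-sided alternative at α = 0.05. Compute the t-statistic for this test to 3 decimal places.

t = -2.196

MSE = SSE/(n − 2) = 7216/699 = 10.3233.
SE(b₁) = √(MSE/Sₓₓ) = √(10.3233/1666.7) = 0.0787011.
t = -0.1728 / 0.0787011 = -2.196.
df = n − 2 = 699.
Two-sided p ≈ 0.0284, which is < 0.05, so reject H₀.
There is evidence that driver age is associated with insurance claim amount.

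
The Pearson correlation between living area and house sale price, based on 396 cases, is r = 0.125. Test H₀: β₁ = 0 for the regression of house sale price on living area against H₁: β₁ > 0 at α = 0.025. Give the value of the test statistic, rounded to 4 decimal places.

t = r·√(n − 2)/√(1 − r²) = 0.125·√394/√0.984375 = 2.5008.
df = n − 2 = 394.
One-sided p ≈ 0.0064, which is < 0.025, so reject H₀.
There is evidence of a linear association between living area and house sale price.

t = 2.5008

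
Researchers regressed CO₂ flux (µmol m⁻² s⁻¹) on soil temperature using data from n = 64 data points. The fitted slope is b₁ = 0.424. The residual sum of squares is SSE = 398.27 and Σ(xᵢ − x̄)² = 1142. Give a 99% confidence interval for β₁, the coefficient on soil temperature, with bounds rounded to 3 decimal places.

(0.225, 0.623)

MSE = SSE/(n − 2) = 398.27/62 = 6.42371.
SE(b₁) = √(MSE/Sₓₓ) = √(6.42371/1142) = 0.0749998.
df = n − 2 = 62.
t* = t_{0.005, 62} = 2.657479.
Margin = t* × SE = 2.657479 × 0.0749998 = 0.19931.
CI: 0.424 ± 0.19931 → (0.225, 0.623).
With 99% confidence, each one-unit increase in soil temperature is associated with a change of between 0.225 and 0.623 µmol m⁻² s⁻¹ in CO₂ flux.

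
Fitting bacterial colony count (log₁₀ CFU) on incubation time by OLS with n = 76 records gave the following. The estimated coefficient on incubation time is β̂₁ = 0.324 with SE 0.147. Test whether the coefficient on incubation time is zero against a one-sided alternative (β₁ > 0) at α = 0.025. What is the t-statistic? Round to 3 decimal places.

H₀: β₁ = 0 vs H₁: β₁ > 0.
t = (β̂₁ − β₁⁰)/SE = 0.324 / 0.147 = 2.204.
df = n − 2 = 76 − 2 = 74.
One-sided p ≈ 0.0153, which is < 0.025, so reject H₀.
There is evidence that the true slope on incubation time is positive.

t = 2.204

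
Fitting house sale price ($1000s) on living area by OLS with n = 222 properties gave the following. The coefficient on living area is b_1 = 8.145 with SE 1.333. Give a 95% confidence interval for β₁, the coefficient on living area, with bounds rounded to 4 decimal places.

(5.5179, 10.7721)

df = n − 2 = 222 − 2 = 220.
t* = t_{0.025, 220} = 1.970806.
Margin = t* × SE = 1.970806 × 1.333 = 2.627084.
CI: 8.145 ± 2.627084 → (5.5179, 10.7721).
With 95% confidence, each one-unit increase in living area is associated with a change of between 5.5179 and 10.7721 $1000s in house sale price.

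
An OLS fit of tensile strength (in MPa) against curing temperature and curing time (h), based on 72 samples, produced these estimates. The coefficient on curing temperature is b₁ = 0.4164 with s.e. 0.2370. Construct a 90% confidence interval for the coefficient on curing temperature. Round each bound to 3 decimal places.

(0.021, 0.812)

df = n − k − 1 = 72 − 2 − 1 = 69.
t* = t_{0.05, 69} = 1.667239.
Margin = t* × SE = 1.667239 × 0.2370 = 0.39514.
CI: 0.4164 ± 0.39514 → (0.021, 0.812).
With 90% confidence, each one-unit increase in curing temperature is associated with a change of between 0.021 and 0.812 MPa in tensile strength, holding the other predictors fixed.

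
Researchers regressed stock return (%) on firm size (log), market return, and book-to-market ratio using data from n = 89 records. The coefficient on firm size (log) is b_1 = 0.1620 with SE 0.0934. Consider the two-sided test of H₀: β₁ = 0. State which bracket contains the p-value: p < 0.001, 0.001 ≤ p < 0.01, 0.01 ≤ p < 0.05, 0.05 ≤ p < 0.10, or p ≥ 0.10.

0.05 ≤ p < 0.10

t = 0.1620 / 0.0934 = 1.734.
df = n − k − 1 = 89 − 3 − 1 = 85.
Two-sided p = 2·P(T_{85} > |t|) ≈ 0.0865.
So 0.05 ≤ p < 0.10.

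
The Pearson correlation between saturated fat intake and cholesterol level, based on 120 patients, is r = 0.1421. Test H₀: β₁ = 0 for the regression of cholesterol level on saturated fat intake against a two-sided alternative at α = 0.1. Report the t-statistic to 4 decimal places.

t = 1.5594

t = r·√(n − 2)/√(1 − r²) = 0.1421·√118/√0.979808 = 1.5594.
df = n − 2 = 118.
Two-sided p ≈ 0.1216, which is ≥ 0.1, so fail to reject H₀.
The data do not give significant evidence of a linear association between saturated fat intake and cholesterol level.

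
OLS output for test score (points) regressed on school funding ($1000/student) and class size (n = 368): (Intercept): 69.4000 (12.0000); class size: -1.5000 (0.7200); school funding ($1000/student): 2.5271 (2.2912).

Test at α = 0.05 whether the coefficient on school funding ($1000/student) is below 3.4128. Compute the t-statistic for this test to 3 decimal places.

Read off: b = 2.5271, SE = 2.2912 for school funding ($1000/student).
H₀: β₁ = 3.4128 vs H₁: β₁ < 3.4128.
t = (2.5271 − 3.4128) / 2.2912 = -0.387.
df = n − k − 1 = 368 − 2 − 1 = 365.
One-sided p ≈ 0.3497, which is ≥ 0.05, so fail to reject H₀.
The data do not give significant evidence that the true slope on school funding ($1000/student) is below 3.4128 points per unit, holding the other predictors fixed.

t = -0.387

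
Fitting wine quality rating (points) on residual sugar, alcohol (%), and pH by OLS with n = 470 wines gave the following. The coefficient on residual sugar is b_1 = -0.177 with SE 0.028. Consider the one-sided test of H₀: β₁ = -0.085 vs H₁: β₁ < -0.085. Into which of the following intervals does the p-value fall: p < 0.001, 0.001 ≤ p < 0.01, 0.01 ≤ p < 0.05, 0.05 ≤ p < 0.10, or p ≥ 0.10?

t = (-0.177 − (-0.085)) / 0.028 = -3.286.
df = n − k − 1 = 470 − 3 − 1 = 466.
One-sided p = P(T_{466} < t) ≈ 0.0005.
So p < 0.001.

p < 0.001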